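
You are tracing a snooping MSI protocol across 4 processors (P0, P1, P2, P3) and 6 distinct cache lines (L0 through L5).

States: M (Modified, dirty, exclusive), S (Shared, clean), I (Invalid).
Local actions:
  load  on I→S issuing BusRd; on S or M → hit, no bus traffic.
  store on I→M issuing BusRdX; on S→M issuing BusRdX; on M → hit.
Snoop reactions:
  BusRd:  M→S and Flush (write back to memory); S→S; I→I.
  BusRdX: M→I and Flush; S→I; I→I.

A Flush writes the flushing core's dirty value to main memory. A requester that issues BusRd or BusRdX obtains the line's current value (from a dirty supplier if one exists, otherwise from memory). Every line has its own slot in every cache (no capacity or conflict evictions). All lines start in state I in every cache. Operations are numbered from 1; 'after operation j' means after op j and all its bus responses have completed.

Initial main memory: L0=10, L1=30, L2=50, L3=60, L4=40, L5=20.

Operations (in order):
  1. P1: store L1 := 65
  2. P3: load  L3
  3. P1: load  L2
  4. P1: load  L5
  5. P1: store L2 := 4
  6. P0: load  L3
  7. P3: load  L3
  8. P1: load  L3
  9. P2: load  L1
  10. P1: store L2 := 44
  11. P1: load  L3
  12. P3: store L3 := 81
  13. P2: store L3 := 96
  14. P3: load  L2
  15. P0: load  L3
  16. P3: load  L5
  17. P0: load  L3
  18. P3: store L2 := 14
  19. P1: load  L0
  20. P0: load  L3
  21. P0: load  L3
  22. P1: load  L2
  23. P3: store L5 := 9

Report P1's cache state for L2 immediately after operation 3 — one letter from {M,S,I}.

state = S

step 1: P1: store L1 := 65  ⟶  IMII  (L1)  txn=BusRdX  M[L1]=30
step 2: P3: load  L3  ⟶  IIIS  (L3)  txn=BusRd  M[L3]=60
step 3: P1: load  L2  ⟶  ISII  (L2)  txn=BusRd  M[L2]=50
step 4: P1: load  L5  ⟶  ISII  (L5)  txn=BusRd  M[L5]=20
step 5: P1: store L2 := 4  ⟶  IMII  (L2)  txn=BusRdX  M[L2]=50
step 6: P0: load  L3  ⟶  SIIS  (L3)  txn=BusRd  M[L3]=60
step 7: P3: load  L3  ⟶  SIIS  (L3)  txn=∅  M[L3]=60
step 8: P1: load  L3  ⟶  SSIS  (L3)  txn=BusRd  M[L3]=60
step 9: P2: load  L1  ⟶  ISSI  (L1)  txn=BusRd+Flush  M[L1]=65
step 10: P1: store L2 := 44  ⟶  IMII  (L2)  txn=∅  M[L2]=50
step 11: P1: load  L3  ⟶  SSIS  (L3)  txn=∅  M[L3]=60
step 12: P3: store L3 := 81  ⟶  IIIM  (L3)  txn=BusRdX  M[L3]=60
step 13: P2: store L3 := 96  ⟶  IIMI  (L3)  txn=BusRdX+Flush  M[L3]=81
step 14: P3: load  L2  ⟶  ISIS  (L2)  txn=BusRd+Flush  M[L2]=44
step 15: P0: load  L3  ⟶  SISI  (L3)  txn=BusRd+Flush  M[L3]=96
step 16: P3: load  L5  ⟶  ISIS  (L5)  txn=BusRd  M[L5]=20
step 17: P0: load  L3  ⟶  SISI  (L3)  txn=∅  M[L3]=96
step 18: P3: store L2 := 14  ⟶  IIIM  (L2)  txn=BusRdX  M[L2]=44
step 19: P1: load  L0  ⟶  ISII  (L0)  txn=BusRd  M[L0]=10
step 20: P0: load  L3  ⟶  SISI  (L3)  txn=∅  M[L3]=96
step 21: P0: load  L3  ⟶  SISI  (L3)  txn=∅  M[L3]=96
step 22: P1: load  L2  ⟶  ISIS  (L2)  txn=BusRd+Flush  M[L2]=14
step 23: P3: store L5 := 9  ⟶  IIIM  (L5)  txn=BusRdX  M[L5]=20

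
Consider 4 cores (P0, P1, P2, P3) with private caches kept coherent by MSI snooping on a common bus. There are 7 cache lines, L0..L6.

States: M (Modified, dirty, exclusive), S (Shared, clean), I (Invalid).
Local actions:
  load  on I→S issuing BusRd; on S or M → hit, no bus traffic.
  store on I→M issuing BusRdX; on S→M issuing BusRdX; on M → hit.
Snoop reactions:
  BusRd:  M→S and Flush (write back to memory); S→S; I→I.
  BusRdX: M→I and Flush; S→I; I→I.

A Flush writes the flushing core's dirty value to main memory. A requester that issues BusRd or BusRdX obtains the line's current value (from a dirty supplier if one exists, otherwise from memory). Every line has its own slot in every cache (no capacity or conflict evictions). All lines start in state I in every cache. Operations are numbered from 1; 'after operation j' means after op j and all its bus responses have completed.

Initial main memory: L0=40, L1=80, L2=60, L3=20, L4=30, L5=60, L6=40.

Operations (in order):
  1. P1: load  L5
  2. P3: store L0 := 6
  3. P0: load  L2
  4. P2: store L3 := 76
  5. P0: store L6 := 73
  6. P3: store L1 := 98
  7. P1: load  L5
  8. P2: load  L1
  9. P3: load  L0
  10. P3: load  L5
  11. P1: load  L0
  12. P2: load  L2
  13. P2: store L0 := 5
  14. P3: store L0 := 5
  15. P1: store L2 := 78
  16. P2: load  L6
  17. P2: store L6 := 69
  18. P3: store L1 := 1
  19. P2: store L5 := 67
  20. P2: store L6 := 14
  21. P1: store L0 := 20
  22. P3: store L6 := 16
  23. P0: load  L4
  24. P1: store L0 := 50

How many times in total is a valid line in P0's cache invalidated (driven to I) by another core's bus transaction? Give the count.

step 1: P1: load  L5  ⟶  ISII  (L5)  txn=BusRd  M[L5]=60
step 2: P3: store L0 := 6  ⟶  IIIM  (L0)  txn=BusRdX  M[L0]=40
step 3: P0: load  L2  ⟶  SIII  (L2)  txn=BusRd  M[L2]=60
step 4: P2: store L3 := 76  ⟶  IIMI  (L3)  txn=BusRdX  M[L3]=20
step 5: P0: store L6 := 73  ⟶  MIII  (L6)  txn=BusRdX  M[L6]=40
step 6: P3: store L1 := 98  ⟶  IIIM  (L1)  txn=BusRdX  M[L1]=80
step 7: P1: load  L5  ⟶  ISII  (L5)  txn=∅  M[L5]=60
step 8: P2: load  L1  ⟶  IISS  (L1)  txn=BusRd+Flush  M[L1]=98
step 9: P3: load  L0  ⟶  IIIM  (L0)  txn=∅  M[L0]=40
step 10: P3: load  L5  ⟶  ISIS  (L5)  txn=BusRd  M[L5]=60
step 11: P1: load  L0  ⟶  ISIS  (L0)  txn=BusRd+Flush  M[L0]=6
step 12: P2: load  L2  ⟶  SISI  (L2)  txn=BusRd  M[L2]=60
step 13: P2: store L0 := 5  ⟶  IIMI  (L0)  txn=BusRdX  M[L0]=6
step 14: P3: store L0 := 5  ⟶  IIIM  (L0)  txn=BusRdX+Flush  M[L0]=5
step 15: P1: store L2 := 78  ⟶  IMII  (L2)  txn=BusRdX  M[L2]=60
step 16: P2: load  L6  ⟶  SISI  (L6)  txn=BusRd+Flush  M[L6]=73
step 17: P2: store L6 := 69  ⟶  IIMI  (L6)  txn=BusRdX  M[L6]=73
step 18: P3: store L1 := 1  ⟶  IIIM  (L1)  txn=BusRdX  M[L1]=98
step 19: P2: store L5 := 67  ⟶  IIMI  (L5)  txn=BusRdX  M[L5]=60
step 20: P2: store L6 := 14  ⟶  IIMI  (L6)  txn=∅  M[L6]=73
step 21: P1: store L0 := 20  ⟶  IMII  (L0)  txn=BusRdX+Flush  M[L0]=5
step 22: P3: store L6 := 16  ⟶  IIIM  (L6)  txn=BusRdX+Flush  M[L6]=14
step 23: P0: load  L4  ⟶  SIII  (L4)  txn=BusRd  M[L4]=30
step 24: P1: store L0 := 50  ⟶  IMII  (L0)  txn=∅  M[L0]=5

invalidations = 2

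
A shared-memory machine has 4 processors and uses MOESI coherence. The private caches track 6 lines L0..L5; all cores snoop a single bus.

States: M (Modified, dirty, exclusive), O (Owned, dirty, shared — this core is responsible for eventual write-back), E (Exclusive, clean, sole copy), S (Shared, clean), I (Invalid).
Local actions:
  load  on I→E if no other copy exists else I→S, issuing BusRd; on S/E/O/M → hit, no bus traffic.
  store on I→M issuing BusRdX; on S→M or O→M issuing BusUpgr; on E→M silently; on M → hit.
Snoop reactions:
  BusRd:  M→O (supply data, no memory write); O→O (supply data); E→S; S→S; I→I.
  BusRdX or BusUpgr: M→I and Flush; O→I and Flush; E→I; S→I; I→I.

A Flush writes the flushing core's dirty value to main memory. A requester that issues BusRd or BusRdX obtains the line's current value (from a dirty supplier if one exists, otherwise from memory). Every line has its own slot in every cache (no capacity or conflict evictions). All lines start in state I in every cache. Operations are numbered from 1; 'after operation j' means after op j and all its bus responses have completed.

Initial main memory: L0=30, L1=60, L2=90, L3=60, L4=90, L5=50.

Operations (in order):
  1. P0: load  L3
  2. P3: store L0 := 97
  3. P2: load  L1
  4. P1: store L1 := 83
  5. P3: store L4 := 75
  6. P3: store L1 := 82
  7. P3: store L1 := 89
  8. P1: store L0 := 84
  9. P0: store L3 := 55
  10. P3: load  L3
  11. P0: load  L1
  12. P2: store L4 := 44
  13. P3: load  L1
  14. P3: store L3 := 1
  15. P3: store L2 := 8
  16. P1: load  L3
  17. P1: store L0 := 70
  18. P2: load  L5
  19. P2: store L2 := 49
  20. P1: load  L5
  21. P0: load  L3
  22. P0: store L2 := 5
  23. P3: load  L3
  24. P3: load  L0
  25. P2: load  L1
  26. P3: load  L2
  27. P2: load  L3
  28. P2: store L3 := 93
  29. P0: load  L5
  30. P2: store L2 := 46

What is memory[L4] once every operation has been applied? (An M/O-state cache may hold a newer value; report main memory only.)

1. P0: load  L3  bus=[BusRd]  L3: P0=E P1=I P2=I P3=I  mem[L3]=60
2. P3: store L0 := 97  bus=[BusRdX]  L0: P0=I P1=I P2=I P3=M  mem[L0]=30
3. P2: load  L1  bus=[BusRd]  L1: P0=I P1=I P2=E P3=I  mem[L1]=60
4. P1: store L1 := 83  bus=[BusRdX]  L1: P0=I P1=M P2=I P3=I  mem[L1]=60
5. P3: store L4 := 75  bus=[BusRdX]  L4: P0=I P1=I P2=I P3=M  mem[L4]=90
6. P3: store L1 := 82  bus=[BusRdX,Flush]  L1: P0=I P1=I P2=I P3=M  mem[L1]=83
7. P3: store L1 := 89  bus=[-]  L1: P0=I P1=I P2=I P3=M  mem[L1]=83
8. P1: store L0 := 84  bus=[BusRdX,Flush]  L0: P0=I P1=M P2=I P3=I  mem[L0]=97
9. P0: store L3 := 55  bus=[-]  L3: P0=M P1=I P2=I P3=I  mem[L3]=60
10. P3: load  L3  bus=[BusRd]  L3: P0=O P1=I P2=I P3=S  mem[L3]=60
11. P0: load  L1  bus=[BusRd]  L1: P0=S P1=I P2=I P3=O  mem[L1]=83
12. P2: store L4 := 44  bus=[BusRdX,Flush]  L4: P0=I P1=I P2=M P3=I  mem[L4]=75
13. P3: load  L1  bus=[-]  L1: P0=S P1=I P2=I P3=O  mem[L1]=83
14. P3: store L3 := 1  bus=[BusUpgr,Flush]  L3: P0=I P1=I P2=I P3=M  mem[L3]=55
15. P3: store L2 := 8  bus=[BusRdX]  L2: P0=I P1=I P2=I P3=M  mem[L2]=90
16. P1: load  L3  bus=[BusRd]  L3: P0=I P1=S P2=I P3=O  mem[L3]=55
17. P1: store L0 := 70  bus=[-]  L0: P0=I P1=M P2=I P3=I  mem[L0]=97
18. P2: load  L5  bus=[BusRd]  L5: P0=I P1=I P2=E P3=I  mem[L5]=50
19. P2: store L2 := 49  bus=[BusRdX,Flush]  L2: P0=I P1=I P2=M P3=I  mem[L2]=8
20. P1: load  L5  bus=[BusRd]  L5: P0=I P1=S P2=S P3=I  mem[L5]=50
21. P0: load  L3  bus=[BusRd]  L3: P0=S P1=S P2=I P3=O  mem[L3]=55
22. P0: store L2 := 5  bus=[BusRdX,Flush]  L2: P0=M P1=I P2=I P3=I  mem[L2]=49
23. P3: load  L3  bus=[-]  L3: P0=S P1=S P2=I P3=O  mem[L3]=55
24. P3: load  L0  bus=[BusRd]  L0: P0=I P1=O P2=I P3=S  mem[L0]=97
25. P2: load  L1  bus=[BusRd]  L1: P0=S P1=I P2=S P3=O  mem[L1]=83
26. P3: load  L2  bus=[BusRd]  L2: P0=O P1=I P2=I P3=S  mem[L2]=49
27. P2: load  L3  bus=[BusRd]  L3: P0=S P1=S P2=S P3=O  mem[L3]=55
28. P2: store L3 := 93  bus=[BusUpgr,Flush]  L3: P0=I P1=I P2=M P3=I  mem[L3]=1
29. P0: load  L5  bus=[BusRd]  L5: P0=S P1=S P2=S P3=I  mem[L5]=50
30. P2: store L2 := 46  bus=[BusRdX,Flush]  L2: P0=I P1=I P2=M P3=I  mem[L2]=5

memory[L4] = 75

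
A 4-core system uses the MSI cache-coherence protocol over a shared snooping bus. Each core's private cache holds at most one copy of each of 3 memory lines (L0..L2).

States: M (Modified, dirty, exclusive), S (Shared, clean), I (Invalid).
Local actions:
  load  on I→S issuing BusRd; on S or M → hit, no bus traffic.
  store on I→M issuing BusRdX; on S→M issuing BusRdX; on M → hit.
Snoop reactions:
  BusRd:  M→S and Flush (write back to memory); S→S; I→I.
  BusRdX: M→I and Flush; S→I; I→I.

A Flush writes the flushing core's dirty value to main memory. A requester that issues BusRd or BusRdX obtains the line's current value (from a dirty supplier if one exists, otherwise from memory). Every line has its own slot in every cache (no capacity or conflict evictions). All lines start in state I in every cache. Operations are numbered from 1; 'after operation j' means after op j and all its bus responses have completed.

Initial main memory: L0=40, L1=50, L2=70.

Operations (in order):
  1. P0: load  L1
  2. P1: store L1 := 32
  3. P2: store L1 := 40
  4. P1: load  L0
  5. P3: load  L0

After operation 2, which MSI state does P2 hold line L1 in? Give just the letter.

  op1 P0: load  L1 → S/I/I/I on L1; bus BusRd; mem=50
  op2 P1: store L1 := 32 → I/M/I/I on L1; bus BusRdX; mem=50
  op3 P2: store L1 := 40 → I/I/M/I on L1; bus BusRdX Flush; mem=32
  op4 P1: load  L0 → I/S/I/I on L0; bus BusRd; mem=40
  op5 P3: load  L0 → I/S/I/S on L0; bus BusRd; mem=40

state = I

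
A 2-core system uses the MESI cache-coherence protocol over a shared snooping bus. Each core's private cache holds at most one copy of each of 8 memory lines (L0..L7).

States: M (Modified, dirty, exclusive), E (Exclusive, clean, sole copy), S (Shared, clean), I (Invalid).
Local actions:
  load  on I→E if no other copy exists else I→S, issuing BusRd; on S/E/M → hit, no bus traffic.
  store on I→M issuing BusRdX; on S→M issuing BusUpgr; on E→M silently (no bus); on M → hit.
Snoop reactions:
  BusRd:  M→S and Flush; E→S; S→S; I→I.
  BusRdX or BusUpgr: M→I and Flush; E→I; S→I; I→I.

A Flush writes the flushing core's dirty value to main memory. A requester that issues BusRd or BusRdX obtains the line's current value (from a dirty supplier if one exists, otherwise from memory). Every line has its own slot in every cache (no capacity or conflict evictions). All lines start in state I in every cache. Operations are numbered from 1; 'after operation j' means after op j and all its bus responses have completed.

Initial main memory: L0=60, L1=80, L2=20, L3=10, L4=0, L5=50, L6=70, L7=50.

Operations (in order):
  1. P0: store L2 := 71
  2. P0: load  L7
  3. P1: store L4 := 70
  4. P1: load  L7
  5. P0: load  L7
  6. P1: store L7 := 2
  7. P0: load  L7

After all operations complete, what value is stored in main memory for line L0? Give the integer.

[1] P0: store L2 := 71 | P0:M(71), P1:I | bus: BusRdX
[2] P0: load  L7 | P0:E(50), P1:I | bus: BusRd
[3] P1: store L4 := 70 | P0:I, P1:M(70) | bus: BusRdX
[4] P1: load  L7 | P0:S(50), P1:S(50) | bus: BusRd
[5] P0: load  L7 | P0:S(50), P1:S(50) | bus: none
[6] P1: store L7 := 2 | P0:I, P1:M(2) | bus: BusUpgr
[7] P0: load  L7 | P0:S(2), P1:S(2) | bus: BusRd,Flush

memory[L0] = 60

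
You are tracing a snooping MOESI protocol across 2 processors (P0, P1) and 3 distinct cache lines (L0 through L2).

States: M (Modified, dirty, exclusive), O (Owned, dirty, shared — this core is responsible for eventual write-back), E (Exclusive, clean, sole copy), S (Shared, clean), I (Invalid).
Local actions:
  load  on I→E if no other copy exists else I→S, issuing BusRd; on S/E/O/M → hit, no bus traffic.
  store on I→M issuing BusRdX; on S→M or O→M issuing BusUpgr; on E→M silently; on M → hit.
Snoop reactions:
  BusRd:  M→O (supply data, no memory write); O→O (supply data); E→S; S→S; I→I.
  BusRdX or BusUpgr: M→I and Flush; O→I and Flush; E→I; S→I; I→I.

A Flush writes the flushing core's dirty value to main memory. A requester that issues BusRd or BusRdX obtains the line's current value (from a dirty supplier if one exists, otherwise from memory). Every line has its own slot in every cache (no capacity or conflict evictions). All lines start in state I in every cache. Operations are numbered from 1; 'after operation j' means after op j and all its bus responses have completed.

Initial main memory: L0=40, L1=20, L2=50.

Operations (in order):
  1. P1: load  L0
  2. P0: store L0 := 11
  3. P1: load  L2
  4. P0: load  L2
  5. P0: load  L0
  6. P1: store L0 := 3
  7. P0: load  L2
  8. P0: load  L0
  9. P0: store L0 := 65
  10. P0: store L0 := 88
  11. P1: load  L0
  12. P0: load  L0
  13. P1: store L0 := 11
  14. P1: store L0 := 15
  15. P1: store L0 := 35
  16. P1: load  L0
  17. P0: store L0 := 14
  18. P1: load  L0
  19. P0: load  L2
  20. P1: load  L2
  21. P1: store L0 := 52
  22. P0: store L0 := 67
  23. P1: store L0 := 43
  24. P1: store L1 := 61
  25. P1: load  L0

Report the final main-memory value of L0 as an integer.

memory[L0] = 67

1. P1: load  L0  bus=[BusRd]  L0: P0=I P1=E  mem[L0]=40
2. P0: store L0 := 11  bus=[BusRdX]  L0: P0=M P1=I  mem[L0]=40
3. P1: load  L2  bus=[BusRd]  L2: P0=I P1=E  mem[L2]=50
4. P0: load  L2  bus=[BusRd]  L2: P0=S P1=S  mem[L2]=50
5. P0: load  L0  bus=[-]  L0: P0=M P1=I  mem[L0]=40
6. P1: store L0 := 3  bus=[BusRdX,Flush]  L0: P0=I P1=M  mem[L0]=11
7. P0: load  L2  bus=[-]  L2: P0=S P1=S  mem[L2]=50
8. P0: load  L0  bus=[BusRd]  L0: P0=S P1=O  mem[L0]=11
9. P0: store L0 := 65  bus=[BusUpgr,Flush]  L0: P0=M P1=I  mem[L0]=3
10. P0: store L0 := 88  bus=[-]  L0: P0=M P1=I  mem[L0]=3
11. P1: load  L0  bus=[BusRd]  L0: P0=O P1=S  mem[L0]=3
12. P0: load  L0  bus=[-]  L0: P0=O P1=S  mem[L0]=3
13. P1: store L0 := 11  bus=[BusUpgr,Flush]  L0: P0=I P1=M  mem[L0]=88
14. P1: store L0 := 15  bus=[-]  L0: P0=I P1=M  mem[L0]=88
15. P1: store L0 := 35  bus=[-]  L0: P0=I P1=M  mem[L0]=88
16. P1: load  L0  bus=[-]  L0: P0=I P1=M  mem[L0]=88
17. P0: store L0 := 14  bus=[BusRdX,Flush]  L0: P0=M P1=I  mem[L0]=35
18. P1: load  L0  bus=[BusRd]  L0: P0=O P1=S  mem[L0]=35
19. P0: load  L2  bus=[-]  L2: P0=S P1=S  mem[L2]=50
20. P1: load  L2  bus=[-]  L2: P0=S P1=S  mem[L2]=50
21. P1: store L0 := 52  bus=[BusUpgr,Flush]  L0: P0=I P1=M  mem[L0]=14
22. P0: store L0 := 67  bus=[BusRdX,Flush]  L0: P0=M P1=I  mem[L0]=52
23. P1: store L0 := 43  bus=[BusRdX,Flush]  L0: P0=I P1=M  mem[L0]=67
24. P1: store L1 := 61  bus=[BusRdX]  L1: P0=I P1=M  mem[L1]=20
25. P1: load  L0  bus=[-]  L0: P0=I P1=M  mem[L0]=67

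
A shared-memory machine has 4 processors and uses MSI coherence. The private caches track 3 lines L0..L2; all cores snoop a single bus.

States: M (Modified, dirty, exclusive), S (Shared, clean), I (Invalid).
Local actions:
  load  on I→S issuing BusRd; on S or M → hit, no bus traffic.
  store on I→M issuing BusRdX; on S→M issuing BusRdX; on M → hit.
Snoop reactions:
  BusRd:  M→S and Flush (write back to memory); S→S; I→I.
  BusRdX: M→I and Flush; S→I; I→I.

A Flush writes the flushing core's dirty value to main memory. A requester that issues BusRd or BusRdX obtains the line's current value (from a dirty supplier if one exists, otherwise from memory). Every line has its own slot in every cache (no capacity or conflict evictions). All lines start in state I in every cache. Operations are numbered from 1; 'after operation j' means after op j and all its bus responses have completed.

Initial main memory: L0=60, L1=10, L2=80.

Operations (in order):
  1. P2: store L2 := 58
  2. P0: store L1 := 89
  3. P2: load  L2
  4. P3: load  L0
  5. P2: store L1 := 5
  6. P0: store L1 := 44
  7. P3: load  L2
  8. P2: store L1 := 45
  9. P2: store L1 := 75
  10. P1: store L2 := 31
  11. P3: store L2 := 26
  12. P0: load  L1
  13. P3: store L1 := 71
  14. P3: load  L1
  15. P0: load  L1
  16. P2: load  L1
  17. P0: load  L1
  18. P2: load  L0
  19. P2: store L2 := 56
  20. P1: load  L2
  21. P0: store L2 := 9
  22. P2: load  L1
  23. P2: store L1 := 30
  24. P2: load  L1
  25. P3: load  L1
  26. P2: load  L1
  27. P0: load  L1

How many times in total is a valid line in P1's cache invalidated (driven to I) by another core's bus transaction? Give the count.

  op1 P2: store L2 := 58 → I/I/M/I on L2; bus BusRdX; mem=80
  op2 P0: store L1 := 89 → M/I/I/I on L1; bus BusRdX; mem=10
  op3 P2: load  L2 → I/I/M/I on L2; bus (none); mem=80
  op4 P3: load  L0 → I/I/I/S on L0; bus BusRd; mem=60
  op5 P2: store L1 := 5 → I/I/M/I on L1; bus BusRdX Flush; mem=89
  op6 P0: store L1 := 44 → M/I/I/I on L1; bus BusRdX Flush; mem=5
  op7 P3: load  L2 → I/I/S/S on L2; bus BusRd Flush; mem=58
  op8 P2: store L1 := 45 → I/I/M/I on L1; bus BusRdX Flush; mem=44
  op9 P2: store L1 := 75 → I/I/M/I on L1; bus (none); mem=44
  op10 P1: store L2 := 31 → I/M/I/I on L2; bus BusRdX; mem=58
  op11 P3: store L2 := 26 → I/I/I/M on L2; bus BusRdX Flush; mem=31
  op12 P0: load  L1 → S/I/S/I on L1; bus BusRd Flush; mem=75
  op13 P3: store L1 := 71 → I/I/I/M on L1; bus BusRdX; mem=75
  op14 P3: load  L1 → I/I/I/M on L1; bus (none); mem=75
  op15 P0: load  L1 → S/I/I/S on L1; bus BusRd Flush; mem=71
  op16 P2: load  L1 → S/I/S/S on L1; bus BusRd; mem=71
  op17 P0: load  L1 → S/I/S/S on L1; bus (none); mem=71
  op18 P2: load  L0 → I/I/S/S on L0; bus BusRd; mem=60
  op19 P2: store L2 := 56 → I/I/M/I on L2; bus BusRdX Flush; mem=26
  op20 P1: load  L2 → I/S/S/I on L2; bus BusRd Flush; mem=56
  op21 P0: store L2 := 9 → M/I/I/I on L2; bus BusRdX; mem=56
  op22 P2: load  L1 → S/I/S/S on L1; bus (none); mem=71
  op23 P2: store L1 := 30 → I/I/M/I on L1; bus BusRdX; mem=71
  op24 P2: load  L1 → I/I/M/I on L1; bus (none); mem=71
  op25 P3: load  L1 → I/I/S/S on L1; bus BusRd Flush; mem=30
  op26 P2: load  L1 → I/I/S/S on L1; bus (none); mem=30
  op27 P0: load  L1 → S/I/S/S on L1; bus BusRd; mem=30

invalidations = 2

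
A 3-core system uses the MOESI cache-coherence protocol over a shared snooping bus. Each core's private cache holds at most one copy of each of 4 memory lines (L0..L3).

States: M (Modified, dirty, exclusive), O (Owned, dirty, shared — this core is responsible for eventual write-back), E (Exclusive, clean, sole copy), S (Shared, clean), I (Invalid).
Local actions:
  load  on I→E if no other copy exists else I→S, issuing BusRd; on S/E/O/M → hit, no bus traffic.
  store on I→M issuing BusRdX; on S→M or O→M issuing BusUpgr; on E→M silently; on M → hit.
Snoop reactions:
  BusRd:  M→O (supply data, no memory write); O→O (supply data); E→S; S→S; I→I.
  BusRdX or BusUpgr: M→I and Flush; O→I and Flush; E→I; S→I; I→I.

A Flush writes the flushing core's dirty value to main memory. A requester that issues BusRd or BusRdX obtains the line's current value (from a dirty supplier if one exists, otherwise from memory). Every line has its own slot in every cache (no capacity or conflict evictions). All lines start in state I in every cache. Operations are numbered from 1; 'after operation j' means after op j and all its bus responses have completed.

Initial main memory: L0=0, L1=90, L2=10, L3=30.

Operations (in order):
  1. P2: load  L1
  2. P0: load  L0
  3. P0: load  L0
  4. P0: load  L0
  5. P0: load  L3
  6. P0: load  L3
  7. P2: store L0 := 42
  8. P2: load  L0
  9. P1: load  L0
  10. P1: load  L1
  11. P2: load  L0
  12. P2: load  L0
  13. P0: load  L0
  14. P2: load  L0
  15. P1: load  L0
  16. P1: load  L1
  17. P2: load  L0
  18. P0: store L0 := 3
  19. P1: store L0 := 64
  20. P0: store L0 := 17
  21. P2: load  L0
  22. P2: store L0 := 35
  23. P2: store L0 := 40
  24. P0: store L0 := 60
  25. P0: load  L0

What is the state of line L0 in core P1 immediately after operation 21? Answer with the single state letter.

1. P2: load  L1  bus=[BusRd]  L1: P0=I P1=I P2=E  mem[L1]=90
2. P0: load  L0  bus=[BusRd]  L0: P0=E P1=I P2=I  mem[L0]=0
3. P0: load  L0  bus=[-]  L0: P0=E P1=I P2=I  mem[L0]=0
4. P0: load  L0  bus=[-]  L0: P0=E P1=I P2=I  mem[L0]=0
5. P0: load  L3  bus=[BusRd]  L3: P0=E P1=I P2=I  mem[L3]=30
6. P0: load  L3  bus=[-]  L3: P0=E P1=I P2=I  mem[L3]=30
7. P2: store L0 := 42  bus=[BusRdX]  L0: P0=I P1=I P2=M  mem[L0]=0
8. P2: load  L0  bus=[-]  L0: P0=I P1=I P2=M  mem[L0]=0
9. P1: load  L0  bus=[BusRd]  L0: P0=I P1=S P2=O  mem[L0]=0
10. P1: load  L1  bus=[BusRd]  L1: P0=I P1=S P2=S  mem[L1]=90
11. P2: load  L0  bus=[-]  L0: P0=I P1=S P2=O  mem[L0]=0
12. P2: load  L0  bus=[-]  L0: P0=I P1=S P2=O  mem[L0]=0
13. P0: load  L0  bus=[BusRd]  L0: P0=S P1=S P2=O  mem[L0]=0
14. P2: load  L0  bus=[-]  L0: P0=S P1=S P2=O  mem[L0]=0
15. P1: load  L0  bus=[-]  L0: P0=S P1=S P2=O  mem[L0]=0
16. P1: load  L1  bus=[-]  L1: P0=I P1=S P2=S  mem[L1]=90
17. P2: load  L0  bus=[-]  L0: P0=S P1=S P2=O  mem[L0]=0
18. P0: store L0 := 3  bus=[BusUpgr,Flush]  L0: P0=M P1=I P2=I  mem[L0]=42
19. P1: store L0 := 64  bus=[BusRdX,Flush]  L0: P0=I P1=M P2=I  mem[L0]=3
20. P0: store L0 := 17  bus=[BusRdX,Flush]  L0: P0=M P1=I P2=I  mem[L0]=64
21. P2: load  L0  bus=[BusRd]  L0: P0=O P1=I P2=S  mem[L0]=64
22. P2: store L0 := 35  bus=[BusUpgr,Flush]  L0: P0=I P1=I P2=M  mem[L0]=17
23. P2: store L0 := 40  bus=[-]  L0: P0=I P1=I P2=M  mem[L0]=17
24. P0: store L0 := 60  bus=[BusRdX,Flush]  L0: P0=M P1=I P2=I  mem[L0]=40
25. P0: load  L0  bus=[-]  L0: P0=M P1=I P2=I  mem[L0]=40

state = I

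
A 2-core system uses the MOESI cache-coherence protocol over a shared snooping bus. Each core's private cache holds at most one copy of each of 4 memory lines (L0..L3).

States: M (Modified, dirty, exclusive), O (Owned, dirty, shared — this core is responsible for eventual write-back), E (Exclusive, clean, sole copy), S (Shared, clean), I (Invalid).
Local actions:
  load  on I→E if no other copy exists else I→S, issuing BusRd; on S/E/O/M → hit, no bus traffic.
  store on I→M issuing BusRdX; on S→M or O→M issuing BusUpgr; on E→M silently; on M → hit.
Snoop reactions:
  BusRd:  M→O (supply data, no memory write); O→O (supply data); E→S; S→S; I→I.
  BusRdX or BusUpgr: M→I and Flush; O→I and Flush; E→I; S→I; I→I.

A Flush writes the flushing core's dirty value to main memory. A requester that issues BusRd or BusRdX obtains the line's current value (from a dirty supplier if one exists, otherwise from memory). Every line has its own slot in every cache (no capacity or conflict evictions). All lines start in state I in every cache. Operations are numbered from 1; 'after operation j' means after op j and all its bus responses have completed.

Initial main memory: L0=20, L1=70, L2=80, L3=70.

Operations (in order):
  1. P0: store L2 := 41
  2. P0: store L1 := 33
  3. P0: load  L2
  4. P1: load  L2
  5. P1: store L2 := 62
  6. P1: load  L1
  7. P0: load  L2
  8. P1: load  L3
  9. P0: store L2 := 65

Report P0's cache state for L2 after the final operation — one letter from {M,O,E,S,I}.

state = M

[1] P0: store L2 := 41 | P0:M(41), P1:I | bus: BusRdX
[2] P0: store L1 := 33 | P0:M(33), P1:I | bus: BusRdX
[3] P0: load  L2 | P0:M(41), P1:I | bus: none
[4] P1: load  L2 | P0:O(41), P1:S(41) | bus: BusRd
[5] P1: store L2 := 62 | P0:I, P1:M(62) | bus: BusUpgr,Flush
[6] P1: load  L1 | P0:O(33), P1:S(33) | bus: BusRd
[7] P0: load  L2 | P0:S(62), P1:O(62) | bus: BusRd
[8] P1: load  L3 | P0:I, P1:E(70) | bus: BusRd
[9] P0: store L2 := 65 | P0:M(65), P1:I | bus: BusUpgr,Flush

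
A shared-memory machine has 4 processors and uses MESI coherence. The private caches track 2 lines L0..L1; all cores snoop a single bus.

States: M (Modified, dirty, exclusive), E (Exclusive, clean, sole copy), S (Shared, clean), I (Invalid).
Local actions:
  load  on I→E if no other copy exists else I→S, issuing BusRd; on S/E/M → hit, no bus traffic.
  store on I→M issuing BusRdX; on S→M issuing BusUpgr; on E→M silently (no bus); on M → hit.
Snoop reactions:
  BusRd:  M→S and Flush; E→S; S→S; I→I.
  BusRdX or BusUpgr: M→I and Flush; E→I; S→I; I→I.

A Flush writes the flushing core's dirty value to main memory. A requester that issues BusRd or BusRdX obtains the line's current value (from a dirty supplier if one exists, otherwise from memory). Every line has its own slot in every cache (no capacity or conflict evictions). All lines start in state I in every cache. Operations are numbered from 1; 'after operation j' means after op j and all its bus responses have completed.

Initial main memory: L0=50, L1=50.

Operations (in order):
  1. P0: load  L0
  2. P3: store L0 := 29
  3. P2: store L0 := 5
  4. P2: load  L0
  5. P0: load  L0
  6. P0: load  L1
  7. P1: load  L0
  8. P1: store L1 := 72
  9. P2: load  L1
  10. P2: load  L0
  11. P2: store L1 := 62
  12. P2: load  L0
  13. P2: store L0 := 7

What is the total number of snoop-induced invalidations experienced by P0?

invalidations = 3

  op1 P0: load  L0 → E/I/I/I on L0; bus BusRd; mem=50
  op2 P3: store L0 := 29 → I/I/I/M on L0; bus BusRdX; mem=50
  op3 P2: store L0 := 5 → I/I/M/I on L0; bus BusRdX Flush; mem=29
  op4 P2: load  L0 → I/I/M/I on L0; bus (none); mem=29
  op5 P0: load  L0 → S/I/S/I on L0; bus BusRd Flush; mem=5
  op6 P0: load  L1 → E/I/I/I on L1; bus BusRd; mem=50
  op7 P1: load  L0 → S/S/S/I on L0; bus BusRd; mem=5
  op8 P1: store L1 := 72 → I/M/I/I on L1; bus BusRdX; mem=50
  op9 P2: load  L1 → I/S/S/I on L1; bus BusRd Flush; mem=72
  op10 P2: load  L0 → S/S/S/I on L0; bus (none); mem=5
  op11 P2: store L1 := 62 → I/I/M/I on L1; bus BusUpgr; mem=72
  op12 P2: load  L0 → S/S/S/I on L0; bus (none); mem=5
  op13 P2: store L0 := 7 → I/I/M/I on L0; bus BusUpgr; mem=5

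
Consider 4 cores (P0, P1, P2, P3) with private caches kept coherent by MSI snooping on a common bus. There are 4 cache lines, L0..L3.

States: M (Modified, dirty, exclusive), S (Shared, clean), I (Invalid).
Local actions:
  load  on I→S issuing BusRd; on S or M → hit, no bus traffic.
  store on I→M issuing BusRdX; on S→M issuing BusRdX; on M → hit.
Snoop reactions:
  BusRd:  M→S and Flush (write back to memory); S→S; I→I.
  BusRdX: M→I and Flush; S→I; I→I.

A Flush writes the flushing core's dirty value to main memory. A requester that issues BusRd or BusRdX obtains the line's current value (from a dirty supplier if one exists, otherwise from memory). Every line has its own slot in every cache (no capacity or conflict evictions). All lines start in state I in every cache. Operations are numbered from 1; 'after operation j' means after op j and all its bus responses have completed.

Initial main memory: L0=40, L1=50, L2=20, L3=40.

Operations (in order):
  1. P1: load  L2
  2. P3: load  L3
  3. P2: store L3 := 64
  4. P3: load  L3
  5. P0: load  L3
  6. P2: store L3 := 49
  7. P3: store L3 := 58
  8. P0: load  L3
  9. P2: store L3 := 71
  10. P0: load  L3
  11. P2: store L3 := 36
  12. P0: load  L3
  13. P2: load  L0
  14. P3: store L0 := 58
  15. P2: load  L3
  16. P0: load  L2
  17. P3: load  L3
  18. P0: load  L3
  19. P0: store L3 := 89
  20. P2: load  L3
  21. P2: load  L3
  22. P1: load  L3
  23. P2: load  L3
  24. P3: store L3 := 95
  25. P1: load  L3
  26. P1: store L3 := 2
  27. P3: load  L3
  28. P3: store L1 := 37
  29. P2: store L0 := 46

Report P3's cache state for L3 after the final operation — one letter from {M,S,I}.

state = S

[1] P1: load  L2 | P0:I, P1:S(20), P2:I, P3:I | bus: BusRd
[2] P3: load  L3 | P0:I, P1:I, P2:I, P3:S(40) | bus: BusRd
[3] P2: store L3 := 64 | P0:I, P1:I, P2:M(64), P3:I | bus: BusRdX
[4] P3: load  L3 | P0:I, P1:I, P2:S(64), P3:S(64) | bus: BusRd,Flush
[5] P0: load  L3 | P0:S(64), P1:I, P2:S(64), P3:S(64) | bus: BusRd
[6] P2: store L3 := 49 | P0:I, P1:I, P2:M(49), P3:I | bus: BusRdX
[7] P3: store L3 := 58 | P0:I, P1:I, P2:I, P3:M(58) | bus: BusRdX,Flush
[8] P0: load  L3 | P0:S(58), P1:I, P2:I, P3:S(58) | bus: BusRd,Flush
[9] P2: store L3 := 71 | P0:I, P1:I, P2:M(71), P3:I | bus: BusRdX
[10] P0: load  L3 | P0:S(71), P1:I, P2:S(71), P3:I | bus: BusRd,Flush
[11] P2: store L3 := 36 | P0:I, P1:I, P2:M(36), P3:I | bus: BusRdX
[12] P0: load  L3 | P0:S(36), P1:I, P2:S(36), P3:I | bus: BusRd,Flush
[13] P2: load  L0 | P0:I, P1:I, P2:S(40), P3:I | bus: BusRd
[14] P3: store L0 := 58 | P0:I, P1:I, P2:I, P3:M(58) | bus: BusRdX
[15] P2: load  L3 | P0:S(36), P1:I, P2:S(36), P3:I | bus: none
[16] P0: load  L2 | P0:S(20), P1:S(20), P2:I, P3:I | bus: BusRd
[17] P3: load  L3 | P0:S(36), P1:I, P2:S(36), P3:S(36) | bus: BusRd
[18] P0: load  L3 | P0:S(36), P1:I, P2:S(36), P3:S(36) | bus: none
[19] P0: store L3 := 89 | P0:M(89), P1:I, P2:I, P3:I | bus: BusRdX
[20] P2: load  L3 | P0:S(89), P1:I, P2:S(89), P3:I | bus: BusRd,Flush
[21] P2: load  L3 | P0:S(89), P1:I, P2:S(89), P3:I | bus: none
[22] P1: load  L3 | P0:S(89), P1:S(89), P2:S(89), P3:I | bus: BusRd
[23] P2: load  L3 | P0:S(89), P1:S(89), P2:S(89), P3:I | bus: none
[24] P3: store L3 := 95 | P0:I, P1:I, P2:I, P3:M(95) | bus: BusRdX
[25] P1: load  L3 | P0:I, P1:S(95), P2:I, P3:S(95) | bus: BusRd,Flush
[26] P1: store L3 := 2 | P0:I, P1:M(2), P2:I, P3:I | bus: BusRdX
[27] P3: load  L3 | P0:I, P1:S(2), P2:I, P3:S(2) | bus: BusRd,Flush
[28] P3: store L1 := 37 | P0:I, P1:I, P2:I, P3:M(37) | bus: BusRdX
[29] P2: store L0 := 46 | P0:I, P1:I, P2:M(46), P3:I | bus: BusRdX,Flush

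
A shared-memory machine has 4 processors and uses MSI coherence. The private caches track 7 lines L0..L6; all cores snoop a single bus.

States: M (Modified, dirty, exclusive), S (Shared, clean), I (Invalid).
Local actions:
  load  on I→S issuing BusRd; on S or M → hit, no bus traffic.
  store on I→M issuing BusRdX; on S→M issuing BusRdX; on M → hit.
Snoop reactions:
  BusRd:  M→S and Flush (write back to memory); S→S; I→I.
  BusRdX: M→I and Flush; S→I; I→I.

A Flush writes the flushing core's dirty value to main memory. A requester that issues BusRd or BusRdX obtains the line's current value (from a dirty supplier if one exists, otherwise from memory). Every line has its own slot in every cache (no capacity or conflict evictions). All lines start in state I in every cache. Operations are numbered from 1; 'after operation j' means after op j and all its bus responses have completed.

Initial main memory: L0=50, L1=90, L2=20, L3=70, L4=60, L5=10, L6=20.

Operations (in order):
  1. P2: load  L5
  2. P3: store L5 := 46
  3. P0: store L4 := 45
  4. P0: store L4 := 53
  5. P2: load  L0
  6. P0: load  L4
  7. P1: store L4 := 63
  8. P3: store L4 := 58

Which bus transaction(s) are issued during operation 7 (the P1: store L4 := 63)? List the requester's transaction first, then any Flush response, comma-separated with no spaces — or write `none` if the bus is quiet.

bus = BusRdX,Flush

  op1 P2: load  L5 → I/I/S/I on L5; bus BusRd; mem=10
  op2 P3: store L5 := 46 → I/I/I/M on L5; bus BusRdX; mem=10
  op3 P0: store L4 := 45 → M/I/I/I on L4; bus BusRdX; mem=60
  op4 P0: store L4 := 53 → M/I/I/I on L4; bus (none); mem=60
  op5 P2: load  L0 → I/I/S/I on L0; bus BusRd; mem=50
  op6 P0: load  L4 → M/I/I/I on L4; bus (none); mem=60
  op7 P1: store L4 := 63 → I/M/I/I on L4; bus BusRdX Flush; mem=53
  op8 P3: store L4 := 58 → I/I/I/M on L4; bus BusRdX Flush; mem=63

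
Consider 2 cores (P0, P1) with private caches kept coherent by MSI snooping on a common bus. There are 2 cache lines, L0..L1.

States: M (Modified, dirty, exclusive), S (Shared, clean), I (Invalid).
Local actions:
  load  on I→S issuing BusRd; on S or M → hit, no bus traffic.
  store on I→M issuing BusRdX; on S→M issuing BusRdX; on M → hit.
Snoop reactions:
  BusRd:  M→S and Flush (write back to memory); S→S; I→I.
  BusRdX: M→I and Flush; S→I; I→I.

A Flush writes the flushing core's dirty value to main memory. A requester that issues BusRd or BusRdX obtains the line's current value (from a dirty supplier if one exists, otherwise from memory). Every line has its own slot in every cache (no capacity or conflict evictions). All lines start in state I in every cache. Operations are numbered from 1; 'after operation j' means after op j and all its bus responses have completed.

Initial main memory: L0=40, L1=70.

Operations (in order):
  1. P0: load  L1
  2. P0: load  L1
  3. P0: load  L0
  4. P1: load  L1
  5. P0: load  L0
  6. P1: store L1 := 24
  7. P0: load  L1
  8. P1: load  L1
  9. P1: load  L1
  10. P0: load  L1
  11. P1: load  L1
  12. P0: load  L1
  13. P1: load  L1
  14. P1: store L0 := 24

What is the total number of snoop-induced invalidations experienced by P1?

  op1 P0: load  L1 → S/I on L1; bus BusRd; mem=70
  op2 P0: load  L1 → S/I on L1; bus (none); mem=70
  op3 P0: load  L0 → S/I on L0; bus BusRd; mem=40
  op4 P1: load  L1 → S/S on L1; bus BusRd; mem=70
  op5 P0: load  L0 → S/I on L0; bus (none); mem=40
  op6 P1: store L1 := 24 → I/M on L1; bus BusRdX; mem=70
  op7 P0: load  L1 → S/S on L1; bus BusRd Flush; mem=24
  op8 P1: load  L1 → S/S on L1; bus (none); mem=24
  op9 P1: load  L1 → S/S on L1; bus (none); mem=24
  op10 P0: load  L1 → S/S on L1; bus (none); mem=24
  op11 P1: load  L1 → S/S on L1; bus (none); mem=24
  op12 P0: load  L1 → S/S on L1; bus (none); mem=24
  op13 P1: load  L1 → S/S on L1; bus (none); mem=24
  op14 P1: store L0 := 24 → I/M on L0; bus BusRdX; mem=40

invalidations = 0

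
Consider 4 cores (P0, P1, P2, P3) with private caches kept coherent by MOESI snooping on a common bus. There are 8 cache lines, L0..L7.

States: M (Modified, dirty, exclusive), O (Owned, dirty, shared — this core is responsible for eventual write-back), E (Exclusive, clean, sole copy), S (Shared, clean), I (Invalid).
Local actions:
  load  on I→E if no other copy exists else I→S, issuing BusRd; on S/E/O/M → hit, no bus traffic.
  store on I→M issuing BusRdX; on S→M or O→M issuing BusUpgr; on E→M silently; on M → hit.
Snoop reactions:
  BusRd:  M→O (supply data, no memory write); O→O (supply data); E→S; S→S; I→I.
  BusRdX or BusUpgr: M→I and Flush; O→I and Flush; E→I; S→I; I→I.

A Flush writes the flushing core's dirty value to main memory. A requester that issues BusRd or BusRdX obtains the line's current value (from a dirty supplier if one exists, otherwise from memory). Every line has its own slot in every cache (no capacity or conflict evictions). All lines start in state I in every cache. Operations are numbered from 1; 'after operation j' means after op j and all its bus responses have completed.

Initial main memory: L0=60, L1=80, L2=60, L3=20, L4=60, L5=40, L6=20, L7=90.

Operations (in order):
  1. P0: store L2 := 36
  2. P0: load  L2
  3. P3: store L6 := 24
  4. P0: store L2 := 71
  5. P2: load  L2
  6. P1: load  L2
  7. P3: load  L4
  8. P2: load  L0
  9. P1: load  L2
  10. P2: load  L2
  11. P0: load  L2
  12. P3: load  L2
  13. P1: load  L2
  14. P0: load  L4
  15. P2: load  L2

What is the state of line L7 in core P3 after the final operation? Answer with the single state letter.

[1] P0: store L2 := 36 | P0:M(36), P1:I, P2:I, P3:I | bus: BusRdX
[2] P0: load  L2 | P0:M(36), P1:I, P2:I, P3:I | bus: none
[3] P3: store L6 := 24 | P0:I, P1:I, P2:I, P3:M(24) | bus: BusRdX
[4] P0: store L2 := 71 | P0:M(71), P1:I, P2:I, P3:I | bus: none
[5] P2: load  L2 | P0:O(71), P1:I, P2:S(71), P3:I | bus: BusRd
[6] P1: load  L2 | P0:O(71), P1:S(71), P2:S(71), P3:I | bus: BusRd
[7] P3: load  L4 | P0:I, P1:I, P2:I, P3:E(60) | bus: BusRd
[8] P2: load  L0 | P0:I, P1:I, P2:E(60), P3:I | bus: BusRd
[9] P1: load  L2 | P0:O(71), P1:S(71), P2:S(71), P3:I | bus: none
[10] P2: load  L2 | P0:O(71), P1:S(71), P2:S(71), P3:I | bus: none
[11] P0: load  L2 | P0:O(71), P1:S(71), P2:S(71), P3:I | bus: none
[12] P3: load  L2 | P0:O(71), P1:S(71), P2:S(71), P3:S(71) | bus: BusRd
[13] P1: load  L2 | P0:O(71), P1:S(71), P2:S(71), P3:S(71) | bus: none
[14] P0: load  L4 | P0:S(60), P1:I, P2:I, P3:S(60) | bus: BusRd
[15] P2: load  L2 | P0:O(71), P1:S(71), P2:S(71), P3:S(71) | bus: none

state = I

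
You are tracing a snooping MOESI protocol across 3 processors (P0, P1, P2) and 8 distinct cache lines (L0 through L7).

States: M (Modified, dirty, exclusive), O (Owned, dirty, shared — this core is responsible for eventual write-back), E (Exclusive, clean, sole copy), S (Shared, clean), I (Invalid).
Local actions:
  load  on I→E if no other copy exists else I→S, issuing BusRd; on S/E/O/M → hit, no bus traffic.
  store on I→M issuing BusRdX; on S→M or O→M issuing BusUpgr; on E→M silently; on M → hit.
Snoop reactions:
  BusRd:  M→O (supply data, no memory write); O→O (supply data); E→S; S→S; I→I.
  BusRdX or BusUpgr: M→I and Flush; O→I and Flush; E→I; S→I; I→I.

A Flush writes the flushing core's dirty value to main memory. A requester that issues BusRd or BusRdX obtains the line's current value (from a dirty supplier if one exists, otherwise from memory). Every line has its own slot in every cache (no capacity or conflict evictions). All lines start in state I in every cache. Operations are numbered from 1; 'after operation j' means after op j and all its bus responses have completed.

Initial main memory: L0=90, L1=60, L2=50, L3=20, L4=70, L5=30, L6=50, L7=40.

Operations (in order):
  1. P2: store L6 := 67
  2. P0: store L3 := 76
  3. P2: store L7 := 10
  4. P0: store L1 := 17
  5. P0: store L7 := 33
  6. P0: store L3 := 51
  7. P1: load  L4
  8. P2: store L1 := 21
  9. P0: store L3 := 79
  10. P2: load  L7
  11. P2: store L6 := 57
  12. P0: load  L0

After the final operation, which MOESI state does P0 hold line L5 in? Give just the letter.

state = I

step 1: P2: store L6 := 67  ⟶  IIM  (L6)  txn=BusRdX  M[L6]=50
step 2: P0: store L3 := 76  ⟶  MII  (L3)  txn=BusRdX  M[L3]=20
step 3: P2: store L7 := 10  ⟶  IIM  (L7)  txn=BusRdX  M[L7]=40
step 4: P0: store L1 := 17  ⟶  MII  (L1)  txn=BusRdX  M[L1]=60
step 5: P0: store L7 := 33  ⟶  MII  (L7)  txn=BusRdX+Flush  M[L7]=10
step 6: P0: store L3 := 51  ⟶  MII  (L3)  txn=∅  M[L3]=20
step 7: P1: load  L4  ⟶  IEI  (L4)  txn=BusRd  M[L4]=70
step 8: P2: store L1 := 21  ⟶  IIM  (L1)  txn=BusRdX+Flush  M[L1]=17
step 9: P0: store L3 := 79  ⟶  MII  (L3)  txn=∅  M[L3]=20
step 10: P2: load  L7  ⟶  OIS  (L7)  txn=BusRd  M[L7]=10
step 11: P2: store L6 := 57  ⟶  IIM  (L6)  txn=∅  M[L6]=50
step 12: P0: load  L0  ⟶  EII  (L0)  txn=BusRd  M[L0]=90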